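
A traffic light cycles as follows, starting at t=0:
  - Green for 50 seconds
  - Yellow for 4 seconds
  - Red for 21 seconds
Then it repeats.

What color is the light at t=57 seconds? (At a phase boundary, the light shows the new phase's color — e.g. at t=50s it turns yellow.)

Cycle length = 50 + 4 + 21 = 75s
t = 57, phase_t = 57 mod 75 = 57
57 >= 54 → RED

Answer: red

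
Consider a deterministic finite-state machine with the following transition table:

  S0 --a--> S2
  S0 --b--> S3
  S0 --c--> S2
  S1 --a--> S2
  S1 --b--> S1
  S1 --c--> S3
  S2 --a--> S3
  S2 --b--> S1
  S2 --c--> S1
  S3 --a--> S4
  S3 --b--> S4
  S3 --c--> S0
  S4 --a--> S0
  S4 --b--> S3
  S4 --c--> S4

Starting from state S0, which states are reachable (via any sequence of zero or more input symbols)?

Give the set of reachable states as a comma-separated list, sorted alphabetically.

Answer: S0, S1, S2, S3, S4

Derivation:
BFS from S0:
  visit S0: S0--a-->S2 (new), S0--b-->S3 (new), S0--c-->S2 (seen)
  visit S2: S2--a-->S3 (seen), S2--b-->S1 (new), S2--c-->S1 (seen)
  visit S3: S3--a-->S4 (new), S3--b-->S4 (seen), S3--c-->S0 (seen)
  visit S1: S1--a-->S2 (seen), S1--b-->S1 (seen), S1--c-->S3 (seen)
  visit S4: S4--a-->S0 (seen), S4--b-->S3 (seen), S4--c-->S4 (seen)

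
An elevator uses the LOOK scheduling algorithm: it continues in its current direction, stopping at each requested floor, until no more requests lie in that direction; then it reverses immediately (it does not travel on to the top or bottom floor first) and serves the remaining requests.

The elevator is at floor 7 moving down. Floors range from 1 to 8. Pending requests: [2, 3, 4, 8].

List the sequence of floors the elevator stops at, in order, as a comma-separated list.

Current: 7, moving DOWN
Serve below first (descending): [4, 3, 2]
Then reverse, serve above (ascending): [8]

Answer: 4, 3, 2, 8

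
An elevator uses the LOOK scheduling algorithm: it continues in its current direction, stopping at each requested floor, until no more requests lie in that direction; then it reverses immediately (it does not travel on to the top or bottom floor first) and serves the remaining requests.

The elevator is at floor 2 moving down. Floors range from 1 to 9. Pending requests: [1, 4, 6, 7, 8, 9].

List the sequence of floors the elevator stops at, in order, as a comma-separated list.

Current: 2, moving DOWN
Serve below first (descending): [1]
Then reverse, serve above (ascending): [4, 6, 7, 8, 9]

Answer: 1, 4, 6, 7, 8, 9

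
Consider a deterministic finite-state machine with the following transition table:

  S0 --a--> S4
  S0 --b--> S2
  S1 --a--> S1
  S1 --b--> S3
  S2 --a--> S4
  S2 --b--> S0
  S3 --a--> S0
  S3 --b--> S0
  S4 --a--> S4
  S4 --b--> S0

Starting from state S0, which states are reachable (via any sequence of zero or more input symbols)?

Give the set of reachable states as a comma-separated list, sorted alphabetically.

BFS from S0:
  visit S0: S0--a-->S4 (new), S0--b-->S2 (new)
  visit S4: S4--a-->S4 (seen), S4--b-->S0 (seen)
  visit S2: S2--a-->S4 (seen), S2--b-->S0 (seen)

Answer: S0, S2, S4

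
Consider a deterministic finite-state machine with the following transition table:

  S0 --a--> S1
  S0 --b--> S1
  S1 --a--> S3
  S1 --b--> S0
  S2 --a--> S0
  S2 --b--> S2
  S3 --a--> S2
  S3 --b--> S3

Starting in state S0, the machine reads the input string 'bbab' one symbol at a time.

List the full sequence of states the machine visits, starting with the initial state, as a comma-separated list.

Answer: S0, S1, S0, S1, S0

Derivation:
Start: S0
  read 'b': S0 --b--> S1
  read 'b': S1 --b--> S0
  read 'a': S0 --a--> S1
  read 'b': S1 --b--> S0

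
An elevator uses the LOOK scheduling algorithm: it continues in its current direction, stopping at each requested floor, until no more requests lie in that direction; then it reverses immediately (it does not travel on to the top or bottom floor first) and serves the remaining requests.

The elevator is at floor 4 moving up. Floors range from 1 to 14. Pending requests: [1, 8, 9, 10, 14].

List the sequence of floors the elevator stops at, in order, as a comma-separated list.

Answer: 8, 9, 10, 14, 1

Derivation:
Current: 4, moving UP
Serve above first (ascending): [8, 9, 10, 14]
Then reverse, serve below (descending): [1]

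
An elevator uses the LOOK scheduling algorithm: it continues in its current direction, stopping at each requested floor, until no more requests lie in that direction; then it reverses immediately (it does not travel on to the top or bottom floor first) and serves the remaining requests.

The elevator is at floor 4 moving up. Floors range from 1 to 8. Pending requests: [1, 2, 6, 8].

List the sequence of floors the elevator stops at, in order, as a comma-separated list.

Current: 4, moving UP
Serve above first (ascending): [6, 8]
Then reverse, serve below (descending): [2, 1]

Answer: 6, 8, 2, 1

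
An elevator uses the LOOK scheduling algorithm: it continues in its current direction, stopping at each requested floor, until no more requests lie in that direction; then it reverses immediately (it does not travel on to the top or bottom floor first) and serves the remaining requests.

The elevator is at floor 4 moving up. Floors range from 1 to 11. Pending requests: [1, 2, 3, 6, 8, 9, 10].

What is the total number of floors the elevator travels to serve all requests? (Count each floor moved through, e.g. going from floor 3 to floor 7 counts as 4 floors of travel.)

Answer: 15

Derivation:
Start at floor 4 moving up, LOOK stop order: [6, 8, 9, 10, 3, 2, 1]
  4 → 6: |6-4| = 2, total = 2
  6 → 8: |8-6| = 2, total = 4
  8 → 9: |9-8| = 1, total = 5
  9 → 10: |10-9| = 1, total = 6
  10 → 3: |3-10| = 7, total = 13
  3 → 2: |2-3| = 1, total = 14
  2 → 1: |1-2| = 1, total = 15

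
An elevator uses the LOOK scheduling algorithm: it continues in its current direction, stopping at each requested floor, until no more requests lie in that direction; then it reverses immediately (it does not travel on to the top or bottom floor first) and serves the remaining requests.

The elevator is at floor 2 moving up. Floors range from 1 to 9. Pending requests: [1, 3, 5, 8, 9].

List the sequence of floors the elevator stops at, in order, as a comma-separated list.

Current: 2, moving UP
Serve above first (ascending): [3, 5, 8, 9]
Then reverse, serve below (descending): [1]

Answer: 3, 5, 8, 9, 1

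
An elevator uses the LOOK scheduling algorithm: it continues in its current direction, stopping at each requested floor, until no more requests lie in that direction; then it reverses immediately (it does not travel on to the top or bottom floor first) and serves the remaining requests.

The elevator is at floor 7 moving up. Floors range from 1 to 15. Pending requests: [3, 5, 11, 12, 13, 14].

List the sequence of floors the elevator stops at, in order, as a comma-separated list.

Answer: 11, 12, 13, 14, 5, 3

Derivation:
Current: 7, moving UP
Serve above first (ascending): [11, 12, 13, 14]
Then reverse, serve below (descending): [5, 3]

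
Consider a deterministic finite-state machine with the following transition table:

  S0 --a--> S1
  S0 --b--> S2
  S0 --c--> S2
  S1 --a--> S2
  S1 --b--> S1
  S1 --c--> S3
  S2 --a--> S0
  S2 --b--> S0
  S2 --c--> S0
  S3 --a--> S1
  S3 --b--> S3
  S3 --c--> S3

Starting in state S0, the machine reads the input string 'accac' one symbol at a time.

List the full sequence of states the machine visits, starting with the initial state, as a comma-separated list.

Answer: S0, S1, S3, S3, S1, S3

Derivation:
Start: S0
  read 'a': S0 --a--> S1
  read 'c': S1 --c--> S3
  read 'c': S3 --c--> S3
  read 'a': S3 --a--> S1
  read 'c': S1 --c--> S3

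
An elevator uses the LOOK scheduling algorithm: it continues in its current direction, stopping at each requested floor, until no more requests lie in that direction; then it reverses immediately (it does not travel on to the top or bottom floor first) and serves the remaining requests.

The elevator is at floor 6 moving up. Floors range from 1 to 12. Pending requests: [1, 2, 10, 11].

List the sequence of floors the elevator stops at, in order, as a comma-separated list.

Current: 6, moving UP
Serve above first (ascending): [10, 11]
Then reverse, serve below (descending): [2, 1]

Answer: 10, 11, 2, 1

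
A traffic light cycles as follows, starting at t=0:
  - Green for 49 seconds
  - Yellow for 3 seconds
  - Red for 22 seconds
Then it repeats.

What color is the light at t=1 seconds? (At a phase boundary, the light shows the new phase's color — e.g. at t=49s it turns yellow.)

Answer: green

Derivation:
Cycle length = 49 + 3 + 22 = 74s
t = 1, phase_t = 1 mod 74 = 1
1 < 49 (green end) → GREEN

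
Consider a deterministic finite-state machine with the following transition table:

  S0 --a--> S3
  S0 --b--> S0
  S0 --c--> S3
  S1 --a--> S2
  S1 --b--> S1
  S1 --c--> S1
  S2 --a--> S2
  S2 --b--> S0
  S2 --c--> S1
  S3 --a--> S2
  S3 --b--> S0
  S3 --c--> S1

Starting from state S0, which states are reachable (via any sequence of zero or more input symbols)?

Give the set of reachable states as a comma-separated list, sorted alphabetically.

BFS from S0:
  visit S0: S0--a-->S3 (new), S0--b-->S0 (seen), S0--c-->S3 (seen)
  visit S3: S3--a-->S2 (new), S3--b-->S0 (seen), S3--c-->S1 (new)
  visit S2: S2--a-->S2 (seen), S2--b-->S0 (seen), S2--c-->S1 (seen)
  visit S1: S1--a-->S2 (seen), S1--b-->S1 (seen), S1--c-->S1 (seen)

Answer: S0, S1, S2, S3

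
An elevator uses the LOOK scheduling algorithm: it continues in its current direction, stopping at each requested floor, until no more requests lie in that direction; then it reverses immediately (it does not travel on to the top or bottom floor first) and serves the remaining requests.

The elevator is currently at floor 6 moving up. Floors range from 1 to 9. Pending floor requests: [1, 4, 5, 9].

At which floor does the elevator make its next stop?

Current floor: 6, direction: up
Requests above: [9]
Requests below: [1, 4, 5]
Moving up and requests lie above → nearest above is min([9]) = 9

Answer: 9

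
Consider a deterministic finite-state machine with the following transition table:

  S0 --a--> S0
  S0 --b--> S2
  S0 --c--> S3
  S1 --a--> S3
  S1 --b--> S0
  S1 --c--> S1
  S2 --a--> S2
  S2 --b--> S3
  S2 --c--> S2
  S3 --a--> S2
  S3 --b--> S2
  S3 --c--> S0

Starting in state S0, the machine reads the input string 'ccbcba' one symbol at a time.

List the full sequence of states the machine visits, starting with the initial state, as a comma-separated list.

Start: S0
  read 'c': S0 --c--> S3
  read 'c': S3 --c--> S0
  read 'b': S0 --b--> S2
  read 'c': S2 --c--> S2
  read 'b': S2 --b--> S3
  read 'a': S3 --a--> S2

Answer: S0, S3, S0, S2, S2, S3, S2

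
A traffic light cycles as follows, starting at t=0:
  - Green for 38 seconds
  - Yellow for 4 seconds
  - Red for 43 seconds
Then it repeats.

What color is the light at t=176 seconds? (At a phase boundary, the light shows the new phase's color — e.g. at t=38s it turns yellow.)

Cycle length = 38 + 4 + 43 = 85s
t = 176, phase_t = 176 mod 85 = 6
6 < 38 (green end) → GREEN

Answer: green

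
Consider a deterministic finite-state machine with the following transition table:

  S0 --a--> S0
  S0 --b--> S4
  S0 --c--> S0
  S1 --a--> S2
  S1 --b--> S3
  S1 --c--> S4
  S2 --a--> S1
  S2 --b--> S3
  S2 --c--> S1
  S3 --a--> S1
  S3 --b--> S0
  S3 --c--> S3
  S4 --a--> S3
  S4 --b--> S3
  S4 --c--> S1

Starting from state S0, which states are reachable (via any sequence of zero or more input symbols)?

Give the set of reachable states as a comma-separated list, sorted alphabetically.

Answer: S0, S1, S2, S3, S4

Derivation:
BFS from S0:
  visit S0: S0--a-->S0 (seen), S0--b-->S4 (new), S0--c-->S0 (seen)
  visit S4: S4--a-->S3 (new), S4--b-->S3 (seen), S4--c-->S1 (new)
  visit S3: S3--a-->S1 (seen), S3--b-->S0 (seen), S3--c-->S3 (seen)
  visit S1: S1--a-->S2 (new), S1--b-->S3 (seen), S1--c-->S4 (seen)
  visit S2: S2--a-->S1 (seen), S2--b-->S3 (seen), S2--c-->S1 (seen)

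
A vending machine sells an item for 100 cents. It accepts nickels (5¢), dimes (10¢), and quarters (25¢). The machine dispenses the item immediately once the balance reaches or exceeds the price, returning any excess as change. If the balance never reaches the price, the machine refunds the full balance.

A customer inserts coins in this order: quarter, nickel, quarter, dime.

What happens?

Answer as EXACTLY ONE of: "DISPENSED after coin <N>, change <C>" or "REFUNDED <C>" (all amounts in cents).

Price: 100¢
Coin 1 (quarter, 25¢): balance = 25¢
Coin 2 (nickel, 5¢): balance = 30¢
Coin 3 (quarter, 25¢): balance = 55¢
Coin 4 (dime, 10¢): balance = 65¢
All coins inserted, balance 65¢ < price 100¢ → REFUND 65¢

Answer: REFUNDED 65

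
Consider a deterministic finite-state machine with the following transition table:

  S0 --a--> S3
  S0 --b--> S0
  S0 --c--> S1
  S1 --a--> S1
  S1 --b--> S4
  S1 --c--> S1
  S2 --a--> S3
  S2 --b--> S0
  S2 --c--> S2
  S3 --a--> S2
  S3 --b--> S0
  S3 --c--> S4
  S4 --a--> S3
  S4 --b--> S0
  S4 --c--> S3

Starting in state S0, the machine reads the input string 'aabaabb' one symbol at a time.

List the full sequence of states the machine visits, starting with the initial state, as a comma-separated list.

Answer: S0, S3, S2, S0, S3, S2, S0, S0

Derivation:
Start: S0
  read 'a': S0 --a--> S3
  read 'a': S3 --a--> S2
  read 'b': S2 --b--> S0
  read 'a': S0 --a--> S3
  read 'a': S3 --a--> S2
  read 'b': S2 --b--> S0
  read 'b': S0 --b--> S0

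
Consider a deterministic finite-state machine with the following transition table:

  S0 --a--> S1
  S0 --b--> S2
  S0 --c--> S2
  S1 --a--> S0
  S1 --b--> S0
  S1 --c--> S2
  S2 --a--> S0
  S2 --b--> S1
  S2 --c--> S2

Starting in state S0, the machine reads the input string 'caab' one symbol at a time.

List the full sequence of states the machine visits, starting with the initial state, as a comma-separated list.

Answer: S0, S2, S0, S1, S0

Derivation:
Start: S0
  read 'c': S0 --c--> S2
  read 'a': S2 --a--> S0
  read 'a': S0 --a--> S1
  read 'b': S1 --b--> S0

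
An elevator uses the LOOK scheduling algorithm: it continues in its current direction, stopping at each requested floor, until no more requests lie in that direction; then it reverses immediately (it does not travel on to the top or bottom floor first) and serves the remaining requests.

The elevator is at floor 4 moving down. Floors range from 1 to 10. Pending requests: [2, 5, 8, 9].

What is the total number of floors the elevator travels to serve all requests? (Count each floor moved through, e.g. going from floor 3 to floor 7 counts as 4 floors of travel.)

Answer: 9

Derivation:
Start at floor 4 moving down, LOOK stop order: [2, 5, 8, 9]
  4 → 2: |2-4| = 2, total = 2
  2 → 5: |5-2| = 3, total = 5
  5 → 8: |8-5| = 3, total = 8
  8 → 9: |9-8| = 1, total = 9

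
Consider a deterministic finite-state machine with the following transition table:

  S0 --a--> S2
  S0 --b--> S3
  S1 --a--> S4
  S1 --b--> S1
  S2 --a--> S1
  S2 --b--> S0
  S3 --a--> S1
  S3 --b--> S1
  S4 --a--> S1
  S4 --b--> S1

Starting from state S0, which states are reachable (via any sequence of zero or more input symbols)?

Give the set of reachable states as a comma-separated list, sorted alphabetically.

Answer: S0, S1, S2, S3, S4

Derivation:
BFS from S0:
  visit S0: S0--a-->S2 (new), S0--b-->S3 (new)
  visit S2: S2--a-->S1 (new), S2--b-->S0 (seen)
  visit S3: S3--a-->S1 (seen), S3--b-->S1 (seen)
  visit S1: S1--a-->S4 (new), S1--b-->S1 (seen)
  visit S4: S4--a-->S1 (seen), S4--b-->S1 (seen)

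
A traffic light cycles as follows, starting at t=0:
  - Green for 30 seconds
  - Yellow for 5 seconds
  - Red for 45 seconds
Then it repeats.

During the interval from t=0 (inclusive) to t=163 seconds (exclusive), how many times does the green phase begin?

Answer: 3

Derivation:
Cycle = 30+5+45 = 80s
green phase starts at t = k*80 + 0 for k=0,1,2,...
Need k*80+0 < 163 → k < 2.038
k ∈ {0, ..., 2} → 3 starts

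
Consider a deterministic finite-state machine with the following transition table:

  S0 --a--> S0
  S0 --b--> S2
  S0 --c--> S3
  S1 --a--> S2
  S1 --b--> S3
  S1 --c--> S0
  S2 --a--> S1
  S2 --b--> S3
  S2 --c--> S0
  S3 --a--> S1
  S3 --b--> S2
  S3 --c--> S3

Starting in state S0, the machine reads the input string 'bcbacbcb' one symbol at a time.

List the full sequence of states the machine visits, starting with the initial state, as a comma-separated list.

Start: S0
  read 'b': S0 --b--> S2
  read 'c': S2 --c--> S0
  read 'b': S0 --b--> S2
  read 'a': S2 --a--> S1
  read 'c': S1 --c--> S0
  read 'b': S0 --b--> S2
  read 'c': S2 --c--> S0
  read 'b': S0 --b--> S2

Answer: S0, S2, S0, S2, S1, S0, S2, S0, S2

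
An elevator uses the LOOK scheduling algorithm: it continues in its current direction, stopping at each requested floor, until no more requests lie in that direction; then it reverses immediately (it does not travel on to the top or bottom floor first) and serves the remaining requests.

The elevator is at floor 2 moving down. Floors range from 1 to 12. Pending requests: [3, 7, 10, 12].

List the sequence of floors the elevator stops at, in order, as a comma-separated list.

Answer: 3, 7, 10, 12

Derivation:
Current: 2, moving DOWN
Serve below first (descending): []
Then reverse, serve above (ascending): [3, 7, 10, 12]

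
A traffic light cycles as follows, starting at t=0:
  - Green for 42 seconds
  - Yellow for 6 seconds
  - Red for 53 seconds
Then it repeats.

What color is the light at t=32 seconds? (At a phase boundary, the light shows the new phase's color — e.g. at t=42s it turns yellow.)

Answer: green

Derivation:
Cycle length = 42 + 6 + 53 = 101s
t = 32, phase_t = 32 mod 101 = 32
32 < 42 (green end) → GREEN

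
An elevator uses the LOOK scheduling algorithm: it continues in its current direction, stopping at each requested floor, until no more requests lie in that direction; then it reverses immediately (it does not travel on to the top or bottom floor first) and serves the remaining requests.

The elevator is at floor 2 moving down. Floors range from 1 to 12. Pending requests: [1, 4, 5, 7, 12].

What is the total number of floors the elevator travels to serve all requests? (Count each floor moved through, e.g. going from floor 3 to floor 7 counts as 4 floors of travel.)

Start at floor 2 moving down, LOOK stop order: [1, 4, 5, 7, 12]
  2 → 1: |1-2| = 1, total = 1
  1 → 4: |4-1| = 3, total = 4
  4 → 5: |5-4| = 1, total = 5
  5 → 7: |7-5| = 2, total = 7
  7 → 12: |12-7| = 5, total = 12

Answer: 12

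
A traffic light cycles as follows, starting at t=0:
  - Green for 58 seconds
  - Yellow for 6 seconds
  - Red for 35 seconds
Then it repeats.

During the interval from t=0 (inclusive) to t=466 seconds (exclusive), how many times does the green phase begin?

Answer: 5

Derivation:
Cycle = 58+6+35 = 99s
green phase starts at t = k*99 + 0 for k=0,1,2,...
Need k*99+0 < 466 → k < 4.707
k ∈ {0, ..., 4} → 5 starts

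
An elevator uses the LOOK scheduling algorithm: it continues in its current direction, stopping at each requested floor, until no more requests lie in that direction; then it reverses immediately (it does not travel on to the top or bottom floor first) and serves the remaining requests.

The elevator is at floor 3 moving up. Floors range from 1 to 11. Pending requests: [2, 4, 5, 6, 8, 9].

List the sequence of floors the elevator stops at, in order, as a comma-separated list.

Current: 3, moving UP
Serve above first (ascending): [4, 5, 6, 8, 9]
Then reverse, serve below (descending): [2]

Answer: 4, 5, 6, 8, 9, 2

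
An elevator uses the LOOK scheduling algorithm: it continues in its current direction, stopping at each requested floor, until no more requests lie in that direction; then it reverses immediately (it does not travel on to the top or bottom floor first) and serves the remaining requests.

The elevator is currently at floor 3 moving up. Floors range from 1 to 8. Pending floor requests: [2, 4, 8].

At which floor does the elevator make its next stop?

Current floor: 3, direction: up
Requests above: [4, 8]
Requests below: [2]
Moving up and requests lie above → nearest above is min([4, 8]) = 4

Answer: 4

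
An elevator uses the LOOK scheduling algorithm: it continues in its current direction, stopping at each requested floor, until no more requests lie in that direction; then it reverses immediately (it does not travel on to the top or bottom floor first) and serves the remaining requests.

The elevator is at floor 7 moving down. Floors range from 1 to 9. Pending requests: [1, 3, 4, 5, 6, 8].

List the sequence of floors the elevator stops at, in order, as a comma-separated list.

Current: 7, moving DOWN
Serve below first (descending): [6, 5, 4, 3, 1]
Then reverse, serve above (ascending): [8]

Answer: 6, 5, 4, 3, 1, 8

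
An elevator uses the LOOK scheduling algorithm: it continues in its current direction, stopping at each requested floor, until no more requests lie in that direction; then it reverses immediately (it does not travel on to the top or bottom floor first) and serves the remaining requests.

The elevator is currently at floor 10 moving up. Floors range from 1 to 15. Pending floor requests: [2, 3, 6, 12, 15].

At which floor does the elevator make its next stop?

Current floor: 10, direction: up
Requests above: [12, 15]
Requests below: [2, 3, 6]
Moving up and requests lie above → nearest above is min([12, 15]) = 12

Answer: 12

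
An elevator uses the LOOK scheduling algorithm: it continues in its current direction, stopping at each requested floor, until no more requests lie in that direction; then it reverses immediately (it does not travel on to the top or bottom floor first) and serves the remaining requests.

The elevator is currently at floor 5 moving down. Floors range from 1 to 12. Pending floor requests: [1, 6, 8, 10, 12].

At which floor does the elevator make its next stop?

Current floor: 5, direction: down
Requests above: [6, 8, 10, 12]
Requests below: [1]
Moving down and requests lie below → nearest below is max([1]) = 1

Answer: 1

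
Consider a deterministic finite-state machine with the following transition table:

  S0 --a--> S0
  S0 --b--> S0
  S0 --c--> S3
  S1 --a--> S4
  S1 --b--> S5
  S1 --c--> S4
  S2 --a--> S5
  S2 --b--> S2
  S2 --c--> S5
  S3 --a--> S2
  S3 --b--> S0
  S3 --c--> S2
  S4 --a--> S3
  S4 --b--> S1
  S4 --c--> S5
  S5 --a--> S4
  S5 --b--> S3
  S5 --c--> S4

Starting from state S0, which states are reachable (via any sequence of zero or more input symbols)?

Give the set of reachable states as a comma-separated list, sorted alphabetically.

BFS from S0:
  visit S0: S0--a-->S0 (seen), S0--b-->S0 (seen), S0--c-->S3 (new)
  visit S3: S3--a-->S2 (new), S3--b-->S0 (seen), S3--c-->S2 (seen)
  visit S2: S2--a-->S5 (new), S2--b-->S2 (seen), S2--c-->S5 (seen)
  visit S5: S5--a-->S4 (new), S5--b-->S3 (seen), S5--c-->S4 (seen)
  visit S4: S4--a-->S3 (seen), S4--b-->S1 (new), S4--c-->S5 (seen)
  visit S1: S1--a-->S4 (seen), S1--b-->S5 (seen), S1--c-->S4 (seen)

Answer: S0, S1, S2, S3, S4, S5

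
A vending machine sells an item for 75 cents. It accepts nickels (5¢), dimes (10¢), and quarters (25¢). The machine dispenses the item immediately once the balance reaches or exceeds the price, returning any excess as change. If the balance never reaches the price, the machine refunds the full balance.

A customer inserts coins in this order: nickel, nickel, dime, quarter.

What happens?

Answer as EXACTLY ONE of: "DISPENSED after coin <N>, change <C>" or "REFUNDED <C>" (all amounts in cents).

Price: 75¢
Coin 1 (nickel, 5¢): balance = 5¢
Coin 2 (nickel, 5¢): balance = 10¢
Coin 3 (dime, 10¢): balance = 20¢
Coin 4 (quarter, 25¢): balance = 45¢
All coins inserted, balance 45¢ < price 75¢ → REFUND 45¢

Answer: REFUNDED 45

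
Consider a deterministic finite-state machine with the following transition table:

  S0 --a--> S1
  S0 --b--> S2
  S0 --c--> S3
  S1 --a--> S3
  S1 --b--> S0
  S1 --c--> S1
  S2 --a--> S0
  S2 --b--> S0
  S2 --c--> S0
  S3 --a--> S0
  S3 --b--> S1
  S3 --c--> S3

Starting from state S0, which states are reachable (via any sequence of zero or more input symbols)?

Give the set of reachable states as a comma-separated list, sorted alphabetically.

Answer: S0, S1, S2, S3

Derivation:
BFS from S0:
  visit S0: S0--a-->S1 (new), S0--b-->S2 (new), S0--c-->S3 (new)
  visit S1: S1--a-->S3 (seen), S1--b-->S0 (seen), S1--c-->S1 (seen)
  visit S2: S2--a-->S0 (seen), S2--b-->S0 (seen), S2--c-->S0 (seen)
  visit S3: S3--a-->S0 (seen), S3--b-->S1 (seen), S3--c-->S3 (seen)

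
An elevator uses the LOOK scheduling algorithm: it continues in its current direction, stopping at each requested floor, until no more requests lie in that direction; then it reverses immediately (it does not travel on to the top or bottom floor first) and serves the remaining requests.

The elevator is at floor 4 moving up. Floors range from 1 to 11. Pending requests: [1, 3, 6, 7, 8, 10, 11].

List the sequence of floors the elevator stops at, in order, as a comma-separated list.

Current: 4, moving UP
Serve above first (ascending): [6, 7, 8, 10, 11]
Then reverse, serve below (descending): [3, 1]

Answer: 6, 7, 8, 10, 11, 3, 1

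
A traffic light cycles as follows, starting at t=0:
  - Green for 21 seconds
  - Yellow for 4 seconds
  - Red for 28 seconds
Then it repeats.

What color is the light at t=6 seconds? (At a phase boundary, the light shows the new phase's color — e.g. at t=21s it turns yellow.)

Answer: green

Derivation:
Cycle length = 21 + 4 + 28 = 53s
t = 6, phase_t = 6 mod 53 = 6
6 < 21 (green end) → GREEN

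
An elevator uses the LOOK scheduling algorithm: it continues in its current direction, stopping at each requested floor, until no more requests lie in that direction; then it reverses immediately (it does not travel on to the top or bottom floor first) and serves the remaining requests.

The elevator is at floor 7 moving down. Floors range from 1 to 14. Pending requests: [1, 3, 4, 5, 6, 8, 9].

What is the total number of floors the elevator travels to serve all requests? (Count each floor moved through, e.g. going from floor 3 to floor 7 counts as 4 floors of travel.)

Start at floor 7 moving down, LOOK stop order: [6, 5, 4, 3, 1, 8, 9]
  7 → 6: |6-7| = 1, total = 1
  6 → 5: |5-6| = 1, total = 2
  5 → 4: |4-5| = 1, total = 3
  4 → 3: |3-4| = 1, total = 4
  3 → 1: |1-3| = 2, total = 6
  1 → 8: |8-1| = 7, total = 13
  8 → 9: |9-8| = 1, total = 14

Answer: 14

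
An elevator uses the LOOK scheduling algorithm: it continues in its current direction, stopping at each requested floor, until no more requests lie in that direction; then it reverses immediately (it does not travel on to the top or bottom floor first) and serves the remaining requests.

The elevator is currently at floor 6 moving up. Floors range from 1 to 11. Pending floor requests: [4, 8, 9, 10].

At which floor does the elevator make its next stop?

Current floor: 6, direction: up
Requests above: [8, 9, 10]
Requests below: [4]
Moving up and requests lie above → nearest above is min([8, 9, 10]) = 8

Answer: 8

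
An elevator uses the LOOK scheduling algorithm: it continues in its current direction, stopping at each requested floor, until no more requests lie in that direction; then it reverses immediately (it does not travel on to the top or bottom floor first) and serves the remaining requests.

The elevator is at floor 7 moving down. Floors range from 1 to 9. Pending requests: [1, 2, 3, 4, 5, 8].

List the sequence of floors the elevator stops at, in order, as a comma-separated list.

Answer: 5, 4, 3, 2, 1, 8

Derivation:
Current: 7, moving DOWN
Serve below first (descending): [5, 4, 3, 2, 1]
Then reverse, serve above (ascending): [8]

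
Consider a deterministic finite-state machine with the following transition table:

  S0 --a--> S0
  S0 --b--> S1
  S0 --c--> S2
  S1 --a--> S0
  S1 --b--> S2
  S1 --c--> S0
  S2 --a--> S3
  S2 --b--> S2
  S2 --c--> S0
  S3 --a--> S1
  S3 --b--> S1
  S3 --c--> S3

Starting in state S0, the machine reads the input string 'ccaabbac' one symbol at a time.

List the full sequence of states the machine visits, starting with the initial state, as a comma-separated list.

Answer: S0, S2, S0, S0, S0, S1, S2, S3, S3

Derivation:
Start: S0
  read 'c': S0 --c--> S2
  read 'c': S2 --c--> S0
  read 'a': S0 --a--> S0
  read 'a': S0 --a--> S0
  read 'b': S0 --b--> S1
  read 'b': S1 --b--> S2
  read 'a': S2 --a--> S3
  read 'c': S3 --c--> S3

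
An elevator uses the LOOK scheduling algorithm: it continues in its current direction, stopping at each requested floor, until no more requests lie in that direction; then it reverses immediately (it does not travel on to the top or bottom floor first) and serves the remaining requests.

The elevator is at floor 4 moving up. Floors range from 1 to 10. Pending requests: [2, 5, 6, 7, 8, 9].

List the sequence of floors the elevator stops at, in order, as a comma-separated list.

Answer: 5, 6, 7, 8, 9, 2

Derivation:
Current: 4, moving UP
Serve above first (ascending): [5, 6, 7, 8, 9]
Then reverse, serve below (descending): [2]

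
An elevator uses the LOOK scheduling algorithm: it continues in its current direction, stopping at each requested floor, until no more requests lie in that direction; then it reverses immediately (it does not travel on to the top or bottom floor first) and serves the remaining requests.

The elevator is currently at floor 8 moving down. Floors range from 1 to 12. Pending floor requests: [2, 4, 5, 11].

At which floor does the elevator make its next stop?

Current floor: 8, direction: down
Requests above: [11]
Requests below: [2, 4, 5]
Moving down and requests lie below → nearest below is max([2, 4, 5]) = 5

Answer: 5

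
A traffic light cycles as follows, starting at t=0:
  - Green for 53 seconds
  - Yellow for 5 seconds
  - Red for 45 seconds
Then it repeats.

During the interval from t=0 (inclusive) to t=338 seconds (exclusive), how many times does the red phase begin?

Answer: 3

Derivation:
Cycle = 53+5+45 = 103s
red phase starts at t = k*103 + 58 for k=0,1,2,...
Need k*103+58 < 338 → k < 2.718
k ∈ {0, ..., 2} → 3 starts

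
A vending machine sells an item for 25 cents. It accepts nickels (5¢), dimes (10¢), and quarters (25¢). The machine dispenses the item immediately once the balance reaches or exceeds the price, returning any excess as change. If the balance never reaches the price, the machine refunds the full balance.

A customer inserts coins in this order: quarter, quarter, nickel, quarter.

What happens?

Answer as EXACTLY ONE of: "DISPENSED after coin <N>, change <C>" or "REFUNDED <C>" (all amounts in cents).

Answer: DISPENSED after coin 1, change 0

Derivation:
Price: 25¢
Coin 1 (quarter, 25¢): balance = 25¢
  → balance >= price → DISPENSE, change = 25 - 25 = 0¢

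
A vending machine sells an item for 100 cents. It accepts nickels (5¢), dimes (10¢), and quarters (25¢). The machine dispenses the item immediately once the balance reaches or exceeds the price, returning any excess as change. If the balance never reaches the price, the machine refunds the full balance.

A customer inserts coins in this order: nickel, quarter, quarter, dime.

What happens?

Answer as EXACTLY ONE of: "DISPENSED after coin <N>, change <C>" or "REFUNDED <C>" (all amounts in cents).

Price: 100¢
Coin 1 (nickel, 5¢): balance = 5¢
Coin 2 (quarter, 25¢): balance = 30¢
Coin 3 (quarter, 25¢): balance = 55¢
Coin 4 (dime, 10¢): balance = 65¢
All coins inserted, balance 65¢ < price 100¢ → REFUND 65¢

Answer: REFUNDED 65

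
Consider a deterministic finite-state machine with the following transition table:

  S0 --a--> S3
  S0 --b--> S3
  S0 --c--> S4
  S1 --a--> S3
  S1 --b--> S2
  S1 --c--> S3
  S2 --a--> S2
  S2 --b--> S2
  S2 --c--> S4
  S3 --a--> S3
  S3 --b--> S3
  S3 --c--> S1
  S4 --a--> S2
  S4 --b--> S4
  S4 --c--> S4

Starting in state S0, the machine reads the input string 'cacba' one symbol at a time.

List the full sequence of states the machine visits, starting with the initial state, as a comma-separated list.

Start: S0
  read 'c': S0 --c--> S4
  read 'a': S4 --a--> S2
  read 'c': S2 --c--> S4
  read 'b': S4 --b--> S4
  read 'a': S4 --a--> S2

Answer: S0, S4, S2, S4, S4, S2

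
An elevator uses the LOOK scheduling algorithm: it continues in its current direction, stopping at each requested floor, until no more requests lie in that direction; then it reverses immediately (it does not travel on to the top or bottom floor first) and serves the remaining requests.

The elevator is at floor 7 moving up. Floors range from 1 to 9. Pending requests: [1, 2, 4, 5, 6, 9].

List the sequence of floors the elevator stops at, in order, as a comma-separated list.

Current: 7, moving UP
Serve above first (ascending): [9]
Then reverse, serve below (descending): [6, 5, 4, 2, 1]

Answer: 9, 6, 5, 4, 2, 1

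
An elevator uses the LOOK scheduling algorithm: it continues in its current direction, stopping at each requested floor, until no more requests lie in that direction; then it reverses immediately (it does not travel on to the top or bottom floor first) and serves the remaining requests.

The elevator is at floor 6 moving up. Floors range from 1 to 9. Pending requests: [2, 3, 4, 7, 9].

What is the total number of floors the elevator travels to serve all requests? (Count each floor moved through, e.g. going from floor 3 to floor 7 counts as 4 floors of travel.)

Start at floor 6 moving up, LOOK stop order: [7, 9, 4, 3, 2]
  6 → 7: |7-6| = 1, total = 1
  7 → 9: |9-7| = 2, total = 3
  9 → 4: |4-9| = 5, total = 8
  4 → 3: |3-4| = 1, total = 9
  3 → 2: |2-3| = 1, total = 10

Answer: 10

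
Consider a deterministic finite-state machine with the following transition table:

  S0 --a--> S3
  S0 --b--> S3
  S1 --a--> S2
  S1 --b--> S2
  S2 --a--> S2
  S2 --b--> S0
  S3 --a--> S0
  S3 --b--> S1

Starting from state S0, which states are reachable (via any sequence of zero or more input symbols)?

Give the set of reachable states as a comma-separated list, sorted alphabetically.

Answer: S0, S1, S2, S3

Derivation:
BFS from S0:
  visit S0: S0--a-->S3 (new), S0--b-->S3 (seen)
  visit S3: S3--a-->S0 (seen), S3--b-->S1 (new)
  visit S1: S1--a-->S2 (new), S1--b-->S2 (seen)
  visit S2: S2--a-->S2 (seen), S2--b-->S0 (seen)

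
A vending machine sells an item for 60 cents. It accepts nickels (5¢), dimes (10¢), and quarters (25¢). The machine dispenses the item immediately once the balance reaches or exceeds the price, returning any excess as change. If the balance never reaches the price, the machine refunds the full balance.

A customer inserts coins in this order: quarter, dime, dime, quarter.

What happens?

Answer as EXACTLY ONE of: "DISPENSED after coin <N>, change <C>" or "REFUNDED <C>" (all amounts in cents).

Answer: DISPENSED after coin 4, change 10

Derivation:
Price: 60¢
Coin 1 (quarter, 25¢): balance = 25¢
Coin 2 (dime, 10¢): balance = 35¢
Coin 3 (dime, 10¢): balance = 45¢
Coin 4 (quarter, 25¢): balance = 70¢
  → balance >= price → DISPENSE, change = 70 - 60 = 10¢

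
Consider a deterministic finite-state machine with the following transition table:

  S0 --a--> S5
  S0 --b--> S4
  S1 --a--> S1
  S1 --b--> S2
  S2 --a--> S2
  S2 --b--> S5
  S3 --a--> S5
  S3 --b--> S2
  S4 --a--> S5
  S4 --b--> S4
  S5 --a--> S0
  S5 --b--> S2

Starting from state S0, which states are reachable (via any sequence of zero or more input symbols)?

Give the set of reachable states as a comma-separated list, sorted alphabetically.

Answer: S0, S2, S4, S5

Derivation:
BFS from S0:
  visit S0: S0--a-->S5 (new), S0--b-->S4 (new)
  visit S5: S5--a-->S0 (seen), S5--b-->S2 (new)
  visit S4: S4--a-->S5 (seen), S4--b-->S4 (seen)
  visit S2: S2--a-->S2 (seen), S2--b-->S5 (seen)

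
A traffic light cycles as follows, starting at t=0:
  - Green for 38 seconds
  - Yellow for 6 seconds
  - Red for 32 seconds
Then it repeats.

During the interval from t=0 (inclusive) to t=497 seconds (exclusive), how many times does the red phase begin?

Cycle = 38+6+32 = 76s
red phase starts at t = k*76 + 44 for k=0,1,2,...
Need k*76+44 < 497 → k < 5.961
k ∈ {0, ..., 5} → 6 starts

Answer: 6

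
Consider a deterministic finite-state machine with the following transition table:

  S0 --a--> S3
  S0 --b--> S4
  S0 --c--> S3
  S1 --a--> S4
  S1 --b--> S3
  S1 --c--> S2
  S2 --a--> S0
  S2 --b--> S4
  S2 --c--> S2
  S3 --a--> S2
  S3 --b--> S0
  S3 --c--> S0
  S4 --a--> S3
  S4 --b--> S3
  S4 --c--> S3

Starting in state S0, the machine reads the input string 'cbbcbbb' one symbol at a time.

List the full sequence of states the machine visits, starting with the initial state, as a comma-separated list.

Start: S0
  read 'c': S0 --c--> S3
  read 'b': S3 --b--> S0
  read 'b': S0 --b--> S4
  read 'c': S4 --c--> S3
  read 'b': S3 --b--> S0
  read 'b': S0 --b--> S4
  read 'b': S4 --b--> S3

Answer: S0, S3, S0, S4, S3, S0, S4, S3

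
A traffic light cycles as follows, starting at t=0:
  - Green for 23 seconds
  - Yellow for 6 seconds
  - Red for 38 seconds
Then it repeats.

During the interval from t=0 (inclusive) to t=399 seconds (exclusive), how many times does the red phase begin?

Answer: 6

Derivation:
Cycle = 23+6+38 = 67s
red phase starts at t = k*67 + 29 for k=0,1,2,...
Need k*67+29 < 399 → k < 5.522
k ∈ {0, ..., 5} → 6 starts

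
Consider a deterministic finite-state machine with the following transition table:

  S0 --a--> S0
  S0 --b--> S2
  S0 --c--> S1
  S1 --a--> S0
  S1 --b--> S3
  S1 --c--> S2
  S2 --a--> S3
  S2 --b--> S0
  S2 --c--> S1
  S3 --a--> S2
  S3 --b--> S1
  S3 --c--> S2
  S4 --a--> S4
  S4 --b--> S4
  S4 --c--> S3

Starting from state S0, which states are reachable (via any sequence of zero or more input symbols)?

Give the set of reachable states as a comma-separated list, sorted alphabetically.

BFS from S0:
  visit S0: S0--a-->S0 (seen), S0--b-->S2 (new), S0--c-->S1 (new)
  visit S2: S2--a-->S3 (new), S2--b-->S0 (seen), S2--c-->S1 (seen)
  visit S1: S1--a-->S0 (seen), S1--b-->S3 (seen), S1--c-->S2 (seen)
  visit S3: S3--a-->S2 (seen), S3--b-->S1 (seen), S3--c-->S2 (seen)

Answer: S0, S1, S2, S3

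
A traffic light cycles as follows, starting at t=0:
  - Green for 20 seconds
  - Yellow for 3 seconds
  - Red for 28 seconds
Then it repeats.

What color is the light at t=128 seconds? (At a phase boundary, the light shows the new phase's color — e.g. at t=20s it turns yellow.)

Answer: red

Derivation:
Cycle length = 20 + 3 + 28 = 51s
t = 128, phase_t = 128 mod 51 = 26
26 >= 23 → RED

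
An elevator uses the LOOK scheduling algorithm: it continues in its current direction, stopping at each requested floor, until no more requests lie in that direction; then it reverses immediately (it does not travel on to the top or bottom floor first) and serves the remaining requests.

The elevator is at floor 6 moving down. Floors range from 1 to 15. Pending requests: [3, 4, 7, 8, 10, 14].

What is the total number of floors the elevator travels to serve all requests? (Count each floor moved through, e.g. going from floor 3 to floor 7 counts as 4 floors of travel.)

Answer: 14

Derivation:
Start at floor 6 moving down, LOOK stop order: [4, 3, 7, 8, 10, 14]
  6 → 4: |4-6| = 2, total = 2
  4 → 3: |3-4| = 1, total = 3
  3 → 7: |7-3| = 4, total = 7
  7 → 8: |8-7| = 1, total = 8
  8 → 10: |10-8| = 2, total = 10
  10 → 14: |14-10| = 4, total = 14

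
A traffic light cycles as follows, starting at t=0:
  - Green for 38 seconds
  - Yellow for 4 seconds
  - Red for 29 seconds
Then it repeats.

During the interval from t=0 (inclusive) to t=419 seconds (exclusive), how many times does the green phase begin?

Answer: 6

Derivation:
Cycle = 38+4+29 = 71s
green phase starts at t = k*71 + 0 for k=0,1,2,...
Need k*71+0 < 419 → k < 5.901
k ∈ {0, ..., 5} → 6 starts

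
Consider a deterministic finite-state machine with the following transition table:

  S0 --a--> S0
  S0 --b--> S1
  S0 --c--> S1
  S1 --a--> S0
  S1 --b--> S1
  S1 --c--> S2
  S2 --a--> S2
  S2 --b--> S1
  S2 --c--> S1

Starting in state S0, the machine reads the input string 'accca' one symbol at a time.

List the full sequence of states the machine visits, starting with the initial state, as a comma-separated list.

Answer: S0, S0, S1, S2, S1, S0

Derivation:
Start: S0
  read 'a': S0 --a--> S0
  read 'c': S0 --c--> S1
  read 'c': S1 --c--> S2
  read 'c': S2 --c--> S1
  read 'a': S1 --a--> S0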